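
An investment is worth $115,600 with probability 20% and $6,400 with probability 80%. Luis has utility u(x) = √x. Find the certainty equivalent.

$17,424

E[u] = 0.2·√115600 + 0.8·√6400 = 0.2·340 + 0.8·80 = 132
CE = (132)² = 17424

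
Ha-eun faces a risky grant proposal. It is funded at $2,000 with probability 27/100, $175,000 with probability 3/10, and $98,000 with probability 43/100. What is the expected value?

EV = 27/100 × 2000 + 3/10 × 175000 + 43/100 × 98000 = 540 + 52500 + 42140 = 95180

$95,180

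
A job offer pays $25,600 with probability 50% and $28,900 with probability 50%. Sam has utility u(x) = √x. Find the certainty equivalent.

$27,225

E[u] = 0.5·√25600 + 0.5·√28900 = 0.5·160 + 0.5·170 = 165
CE = (165)² = 27225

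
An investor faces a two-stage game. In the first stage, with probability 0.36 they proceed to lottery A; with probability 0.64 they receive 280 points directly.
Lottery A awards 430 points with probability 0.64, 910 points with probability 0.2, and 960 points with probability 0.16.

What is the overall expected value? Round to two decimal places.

EV(A) = 0.64 × 430 + 0.2 × 910 + 0.16 × 960 = 275.2 + 182 + 153.6 = 610.8
Branch B: 280 (certain)
Overall = 0.36 × 610.8 + 0.64 × 280 = 219.888 + 179.2 = 399.088

399.09 points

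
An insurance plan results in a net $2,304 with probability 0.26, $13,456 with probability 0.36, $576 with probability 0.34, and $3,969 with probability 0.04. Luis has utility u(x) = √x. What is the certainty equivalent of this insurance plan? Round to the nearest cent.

E[u] = 0.26·√2304 + 0.36·√13456 + 0.34·√576 + 0.04·√3969 = 0.26·48 + 0.36·116 + 0.34·24 + 0.04·63 = 64.92
CE = (64.92)² = 4214.6064

$4,214.61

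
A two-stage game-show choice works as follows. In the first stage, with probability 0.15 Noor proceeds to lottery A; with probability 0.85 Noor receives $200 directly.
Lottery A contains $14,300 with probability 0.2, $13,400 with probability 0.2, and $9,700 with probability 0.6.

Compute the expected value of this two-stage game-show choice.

$1,874

EV(A) = 0.2 × 14300 + 0.2 × 13400 + 0.6 × 9700 = 2860 + 2680 + 5820 = 11360
Branch B: 200 (certain)
Overall = 0.15 × 11360 + 0.85 × 200 = 1704 + 170 = 1874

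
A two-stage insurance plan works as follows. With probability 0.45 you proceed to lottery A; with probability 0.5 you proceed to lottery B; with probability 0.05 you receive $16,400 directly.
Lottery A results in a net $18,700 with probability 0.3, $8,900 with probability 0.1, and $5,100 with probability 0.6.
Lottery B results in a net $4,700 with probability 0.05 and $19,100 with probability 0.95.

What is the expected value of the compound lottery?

$14,312

EV(A) = 0.3 × 18700 + 0.1 × 8900 + 0.6 × 5100 = 5610 + 890 + 3060 = 9560
EV(B) = 0.05 × 4700 + 0.95 × 19100 = 235 + 18145 = 18380
Branch C: 16400 (certain)
Overall = 0.45 × 9560 + 0.5 × 18380 + 0.05 × 16400 = 4302 + 9190 + 820 = 14312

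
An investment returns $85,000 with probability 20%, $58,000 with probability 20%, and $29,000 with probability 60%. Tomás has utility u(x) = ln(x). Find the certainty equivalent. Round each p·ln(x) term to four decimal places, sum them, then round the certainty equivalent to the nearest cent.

$41,303.40

E[u] = 0.2·ln(85000) + 0.2·ln(58000) + 0.6·ln(29000) = 2.2701 + 2.1936 + 6.1650 = 10.6287
CE = e^10.6287 ≈ 41303.40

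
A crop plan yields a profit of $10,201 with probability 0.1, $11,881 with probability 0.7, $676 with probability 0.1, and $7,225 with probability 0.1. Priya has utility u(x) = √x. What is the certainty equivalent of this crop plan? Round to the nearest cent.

E[u] = 0.1·√10201 + 0.7·√11881 + 0.1·√676 + 0.1·√7225 = 0.1·101 + 0.7·109 + 0.1·26 + 0.1·85 = 97.5
CE = (97.5)² = 9506.25

$9,506.25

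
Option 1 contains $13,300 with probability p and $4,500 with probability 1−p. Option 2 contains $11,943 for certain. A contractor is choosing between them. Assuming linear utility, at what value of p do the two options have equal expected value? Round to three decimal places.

p = 0.846

p·13300 + (1−p)·4500 = 11943
8800p + 4500 = 11943
p = (11943 − 4500) / 8800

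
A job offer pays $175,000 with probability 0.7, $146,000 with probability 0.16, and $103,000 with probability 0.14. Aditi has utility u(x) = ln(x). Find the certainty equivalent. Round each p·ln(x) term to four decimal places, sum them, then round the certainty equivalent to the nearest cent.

E[u] = 0.7·ln(175000) + 0.16·ln(146000) + 0.14·ln(103000) = 8.4508 + 1.9026 + 1.6159 = 11.9693
CE = e^11.9693 ≈ 157834.14

$157,834.14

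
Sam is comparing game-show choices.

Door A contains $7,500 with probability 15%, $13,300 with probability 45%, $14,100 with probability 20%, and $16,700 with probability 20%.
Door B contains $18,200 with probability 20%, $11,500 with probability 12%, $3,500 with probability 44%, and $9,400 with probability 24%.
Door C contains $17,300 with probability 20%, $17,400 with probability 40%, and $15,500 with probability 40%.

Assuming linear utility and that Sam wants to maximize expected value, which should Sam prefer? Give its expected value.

Door A = 0.15 × 7500 + 0.45 × 13300 + 0.2 × 14100 + 0.2 × 16700 = 1125 + 5985 + 2820 + 3340 = 13270
Door B = 0.2 × 18200 + 0.12 × 11500 + 0.44 × 3500 + 0.24 × 9400 = 3640 + 1380 + 1540 + 2256 = 8816
Door C = 0.2 × 17300 + 0.4 × 17400 + 0.4 × 15500 = 3460 + 6960 + 6200 = 16620

Door C ($16,620)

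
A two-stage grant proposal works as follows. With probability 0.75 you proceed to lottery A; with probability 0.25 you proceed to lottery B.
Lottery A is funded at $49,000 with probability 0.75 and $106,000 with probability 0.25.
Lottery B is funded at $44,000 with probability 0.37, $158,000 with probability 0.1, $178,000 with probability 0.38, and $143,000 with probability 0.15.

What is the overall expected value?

EV(A) = 0.75 × 49000 + 0.25 × 106000 = 36750 + 26500 = 63250
EV(B) = 0.37 × 44000 + 0.1 × 158000 + 0.38 × 178000 + 0.15 × 143000 = 16280 + 15800 + 67640 + 21450 = 121170
Overall = 0.75 × 63250 + 0.25 × 121170 = 47437.5 + 30292.5 = 77730

$77,730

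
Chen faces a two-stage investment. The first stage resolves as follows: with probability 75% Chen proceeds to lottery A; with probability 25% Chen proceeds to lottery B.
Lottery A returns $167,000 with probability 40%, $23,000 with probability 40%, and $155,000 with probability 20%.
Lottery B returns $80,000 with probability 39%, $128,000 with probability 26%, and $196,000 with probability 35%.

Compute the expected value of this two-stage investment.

EV(A) = 0.4 × 167000 + 0.4 × 23000 + 0.2 × 155000 = 66800 + 9200 + 31000 = 107000
EV(B) = 0.39 × 80000 + 0.26 × 128000 + 0.35 × 196000 = 31200 + 33280 + 68600 = 133080
Overall = 0.75 × 107000 + 0.25 × 133080 = 80250 + 33270 = 113520

$113,520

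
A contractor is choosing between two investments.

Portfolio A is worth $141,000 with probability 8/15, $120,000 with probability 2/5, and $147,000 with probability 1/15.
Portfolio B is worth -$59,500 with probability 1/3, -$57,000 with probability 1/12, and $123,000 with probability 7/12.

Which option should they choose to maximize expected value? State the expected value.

Portfolio A ($133,000)

Portfolio A = 8/15 × 141000 + 2/5 × 120000 + 1/15 × 147000 = 75200 + 48000 + 9800 = 133000
Portfolio B = 1/3 × (-59500) + 1/12 × (-57000) + 7/12 × 123000 = -19833.3333 − 4750 + 71750 = 47166.6667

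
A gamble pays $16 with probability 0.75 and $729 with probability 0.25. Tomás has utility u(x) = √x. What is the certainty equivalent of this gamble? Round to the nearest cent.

$95.06

E[u] = 0.75·√16 + 0.25·√729 = 0.75·4 + 0.25·27 = 9.75
CE = (9.75)² = 95.0625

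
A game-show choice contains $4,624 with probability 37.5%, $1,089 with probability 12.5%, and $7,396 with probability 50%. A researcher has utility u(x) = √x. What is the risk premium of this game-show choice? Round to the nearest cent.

$293.73

E[u] = 0.375·√4624 + 0.125·√1089 + 0.5·√7396 = 0.375·68 + 0.125·33 + 0.5·86 = 72.625
CE = (72.625)² = 5274.390625
Risk premium = EV − CE = 5568.125 − 5274.390625 = 293.734375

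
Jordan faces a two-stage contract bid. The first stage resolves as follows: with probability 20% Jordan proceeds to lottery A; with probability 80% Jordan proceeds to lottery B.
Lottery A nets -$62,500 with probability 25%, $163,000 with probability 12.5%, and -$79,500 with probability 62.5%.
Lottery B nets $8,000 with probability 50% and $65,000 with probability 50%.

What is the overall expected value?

$20,212.50

EV(A) = 0.25 × (-62500) + 0.125 × 163000 + 0.625 × (-79500) = -15625 + 20375 − 49687.5 = -44937.5
EV(B) = 0.5 × 8000 + 0.5 × 65000 = 4000 + 32500 = 36500
Overall = 0.2 × (-44937.5) + 0.8 × 36500 = -8987.5 + 29200 = 20212.5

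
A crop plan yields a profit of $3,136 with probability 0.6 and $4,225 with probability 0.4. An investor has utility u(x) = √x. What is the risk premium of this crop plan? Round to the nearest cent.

E[u] = 0.6·√3136 + 0.4·√4225 = 0.6·56 + 0.4·65 = 59.6
CE = (59.6)² = 3552.16
Risk premium = EV − CE = 3571.6 − 3552.16 = 19.44

$19.44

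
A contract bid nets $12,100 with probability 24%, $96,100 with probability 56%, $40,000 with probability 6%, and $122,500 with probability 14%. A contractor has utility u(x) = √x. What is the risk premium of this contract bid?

E[u] = 0.24·√12100 + 0.56·√96100 + 0.06·√40000 + 0.14·√122500 = 0.24·110 + 0.56·310 + 0.06·200 + 0.14·350 = 261
CE = (261)² = 68121
Risk premium = EV − CE = 76270 − 68121 = 8149

$8,149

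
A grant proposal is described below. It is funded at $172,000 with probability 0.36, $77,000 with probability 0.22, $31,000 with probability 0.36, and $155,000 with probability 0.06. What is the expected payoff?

EV = 0.36 × 172000 + 0.22 × 77000 + 0.36 × 31000 + 0.06 × 155000 = 61920 + 16940 + 11160 + 9300 = 99320

$99,320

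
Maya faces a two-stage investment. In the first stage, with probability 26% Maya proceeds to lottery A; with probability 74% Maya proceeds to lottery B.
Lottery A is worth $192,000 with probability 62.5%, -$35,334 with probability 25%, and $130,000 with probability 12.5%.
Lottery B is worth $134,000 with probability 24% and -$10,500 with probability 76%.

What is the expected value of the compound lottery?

$51,021.49

EV(A) = 0.625 × 192000 + 0.25 × (-35334) + 0.125 × 130000 = 120000 − 8833.5 + 16250 = 127416.5
EV(B) = 0.24 × 134000 + 0.76 × (-10500) = 32160 − 7980 = 24180
Overall = 0.26 × 127416.5 + 0.74 × 24180 = 33128.29 + 17893.2 = 51021.49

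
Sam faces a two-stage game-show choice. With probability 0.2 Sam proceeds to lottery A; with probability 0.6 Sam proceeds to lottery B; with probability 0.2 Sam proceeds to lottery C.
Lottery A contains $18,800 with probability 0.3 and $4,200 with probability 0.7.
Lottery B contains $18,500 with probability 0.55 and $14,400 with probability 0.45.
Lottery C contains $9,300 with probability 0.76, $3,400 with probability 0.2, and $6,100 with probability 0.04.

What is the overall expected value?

EV(A) = 0.3 × 18800 + 0.7 × 4200 = 5640 + 2940 = 8580
EV(B) = 0.55 × 18500 + 0.45 × 14400 = 10175 + 6480 = 16655
EV(C) = 0.76 × 9300 + 0.2 × 3400 + 0.04 × 6100 = 7068 + 680 + 244 = 7992
Overall = 0.2 × 8580 + 0.6 × 16655 + 0.2 × 7992 = 1716 + 9993 + 1598.4 = 13307.4

$13,307.40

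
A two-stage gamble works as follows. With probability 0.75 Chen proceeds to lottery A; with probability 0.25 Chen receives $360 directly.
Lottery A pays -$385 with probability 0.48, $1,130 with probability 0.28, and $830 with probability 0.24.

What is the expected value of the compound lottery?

EV(A) = 0.48 × (-385) + 0.28 × 1130 + 0.24 × 830 = -184.8 + 316.4 + 199.2 = 330.8
Branch B: 360 (certain)
Overall = 0.75 × 330.8 + 0.25 × 360 = 248.1 + 90 = 338.1

$338.10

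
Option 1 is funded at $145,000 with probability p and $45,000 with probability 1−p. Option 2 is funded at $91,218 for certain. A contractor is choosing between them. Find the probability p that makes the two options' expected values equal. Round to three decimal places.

p = 0.462

p·145000 + (1−p)·45000 = 91218
100000p + 45000 = 91218
p = (91218 − 45000) / 100000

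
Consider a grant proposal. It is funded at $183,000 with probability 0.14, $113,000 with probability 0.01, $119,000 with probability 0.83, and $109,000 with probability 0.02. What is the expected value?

EV = 0.14 × 183000 + 0.01 × 113000 + 0.83 × 119000 + 0.02 × 109000 = 25620 + 1130 + 98770 + 2180 = 127700

$127,700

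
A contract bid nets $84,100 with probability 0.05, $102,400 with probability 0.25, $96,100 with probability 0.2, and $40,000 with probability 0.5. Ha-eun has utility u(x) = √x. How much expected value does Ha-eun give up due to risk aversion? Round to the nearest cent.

$3,232.75

E[u] = 0.05·√84100 + 0.25·√102400 + 0.2·√96100 + 0.5·√40000 = 0.05·290 + 0.25·320 + 0.2·310 + 0.5·200 = 256.5
CE = (256.5)² = 65792.25
Risk premium = EV − CE = 69025 − 65792.25 = 3232.75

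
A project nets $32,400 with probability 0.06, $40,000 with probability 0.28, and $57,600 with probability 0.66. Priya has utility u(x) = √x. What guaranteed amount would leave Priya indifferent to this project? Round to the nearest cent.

E[u] = 0.06·√32400 + 0.28·√40000 + 0.66·√57600 = 0.06·180 + 0.28·200 + 0.66·240 = 225.2
CE = (225.2)² = 50715.04

$50,715.04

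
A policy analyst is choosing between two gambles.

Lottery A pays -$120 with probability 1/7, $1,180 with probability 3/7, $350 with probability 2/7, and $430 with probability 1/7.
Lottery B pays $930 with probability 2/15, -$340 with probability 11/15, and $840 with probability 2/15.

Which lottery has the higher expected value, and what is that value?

Lottery A = 1/7 × (-120) + 3/7 × 1180 + 2/7 × 350 + 1/7 × 430 = -17.1429 + 505.7143 + 100 + 61.4286 = 650
Lottery B = 2/15 × 930 + 11/15 × (-340) + 2/15 × 840 = 124 − 249.3333 + 112 = -13.3333

Lottery A ($650)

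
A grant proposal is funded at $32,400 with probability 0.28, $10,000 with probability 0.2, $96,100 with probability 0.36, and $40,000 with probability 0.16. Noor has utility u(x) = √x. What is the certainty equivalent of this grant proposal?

E[u] = 0.28·√32400 + 0.2·√10000 + 0.36·√96100 + 0.16·√40000 = 0.28·180 + 0.2·100 + 0.36·310 + 0.16·200 = 214
CE = (214)² = 45796

$45,796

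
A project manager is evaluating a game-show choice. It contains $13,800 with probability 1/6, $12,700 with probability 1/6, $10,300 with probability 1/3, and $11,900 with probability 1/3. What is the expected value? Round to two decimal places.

EV = 1/6 × 13800 + 1/6 × 12700 + 1/3 × 10300 + 1/3 × 11900 = 2300 + 2116.6667 + 3433.3333 + 3966.6667 = 11816.6667

$11,816.67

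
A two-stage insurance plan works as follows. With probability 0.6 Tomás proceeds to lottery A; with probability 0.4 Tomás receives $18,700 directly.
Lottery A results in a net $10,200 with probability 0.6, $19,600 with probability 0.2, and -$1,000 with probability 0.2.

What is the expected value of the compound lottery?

$13,384

EV(A) = 0.6 × 10200 + 0.2 × 19600 + 0.2 × (-1000) = 6120 + 3920 − 200 = 9840
Branch B: 18700 (certain)
Overall = 0.6 × 9840 + 0.4 × 18700 = 5904 + 7480 = 13384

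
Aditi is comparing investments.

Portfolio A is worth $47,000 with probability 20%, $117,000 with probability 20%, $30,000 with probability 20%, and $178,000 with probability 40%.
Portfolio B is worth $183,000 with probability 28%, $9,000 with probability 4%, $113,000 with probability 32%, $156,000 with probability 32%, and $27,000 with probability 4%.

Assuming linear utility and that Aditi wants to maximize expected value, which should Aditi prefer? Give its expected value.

Portfolio A = 0.2 × 47000 + 0.2 × 117000 + 0.2 × 30000 + 0.4 × 178000 = 9400 + 23400 + 6000 + 71200 = 110000
Portfolio B = 0.28 × 183000 + 0.04 × 9000 + 0.32 × 113000 + 0.32 × 156000 + 0.04 × 27000 = 51240 + 360 + 36160 + 49920 + 1080 = 138760

Portfolio B ($138,760)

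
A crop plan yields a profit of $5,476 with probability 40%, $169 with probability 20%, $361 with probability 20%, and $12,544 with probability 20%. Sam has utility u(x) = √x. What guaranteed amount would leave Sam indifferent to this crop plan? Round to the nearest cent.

E[u] = 0.4·√5476 + 0.2·√169 + 0.2·√361 + 0.2·√12544 = 0.4·74 + 0.2·13 + 0.2·19 + 0.2·112 = 58.4
CE = (58.4)² = 3410.56

$3,410.56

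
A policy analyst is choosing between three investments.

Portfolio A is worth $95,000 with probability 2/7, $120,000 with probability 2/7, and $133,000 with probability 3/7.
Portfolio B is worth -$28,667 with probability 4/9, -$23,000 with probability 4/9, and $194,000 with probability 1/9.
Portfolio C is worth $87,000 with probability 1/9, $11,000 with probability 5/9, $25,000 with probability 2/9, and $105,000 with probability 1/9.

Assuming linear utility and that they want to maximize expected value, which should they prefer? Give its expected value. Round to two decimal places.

Portfolio A = 2/7 × 95000 + 2/7 × 120000 + 3/7 × 133000 = 27142.8571 + 34285.7143 + 57000 = 118428.5714
Portfolio B = 4/9 × (-28667) + 4/9 × (-23000) + 1/9 × 194000 = -12740.8889 − 10222.2222 + 21555.5556 = -1407.5556
Portfolio C = 1/9 × 87000 + 5/9 × 11000 + 2/9 × 25000 + 1/9 × 105000 = 9666.6667 + 6111.1111 + 5555.5556 + 11666.6667 = 33000

Portfolio A ($118,428.57)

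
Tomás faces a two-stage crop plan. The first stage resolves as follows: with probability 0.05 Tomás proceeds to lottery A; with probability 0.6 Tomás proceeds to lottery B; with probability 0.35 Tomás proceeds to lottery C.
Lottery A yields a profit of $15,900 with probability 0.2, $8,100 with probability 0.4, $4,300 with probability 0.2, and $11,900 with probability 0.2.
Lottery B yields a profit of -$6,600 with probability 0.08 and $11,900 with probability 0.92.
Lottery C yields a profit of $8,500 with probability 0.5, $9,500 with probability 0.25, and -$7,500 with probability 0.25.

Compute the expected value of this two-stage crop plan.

EV(A) = 0.2 × 15900 + 0.4 × 8100 + 0.2 × 4300 + 0.2 × 11900 = 3180 + 3240 + 860 + 2380 = 9660
EV(B) = 0.08 × (-6600) + 0.92 × 11900 = -528 + 10948 = 10420
EV(C) = 0.5 × 8500 + 0.25 × 9500 + 0.25 × (-7500) = 4250 + 2375 − 1875 = 4750
Overall = 0.05 × 9660 + 0.6 × 10420 + 0.35 × 4750 = 483 + 6252 + 1662.5 = 8397.5

$8,397.50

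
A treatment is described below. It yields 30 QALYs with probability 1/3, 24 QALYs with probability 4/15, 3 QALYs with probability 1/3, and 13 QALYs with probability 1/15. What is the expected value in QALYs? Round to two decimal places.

18.27 QALYs

EV = 1/3 × 30 + 4/15 × 24 + 1/3 × 3 + 1/15 × 13 = 10 + 6.4 + 1 + 0.8667 = 18.2667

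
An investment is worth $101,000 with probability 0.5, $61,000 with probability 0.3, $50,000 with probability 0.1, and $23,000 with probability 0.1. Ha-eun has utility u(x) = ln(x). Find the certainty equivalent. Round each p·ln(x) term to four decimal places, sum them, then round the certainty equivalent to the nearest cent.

E[u] = 0.5·ln(101000) + 0.3·ln(61000) + 0.1·ln(50000) + 0.1·ln(23000) = 5.7614 + 3.3056 + 1.0820 + 1.0043 = 11.1533
CE = e^11.1533 ≈ 69793.77

$69,793.77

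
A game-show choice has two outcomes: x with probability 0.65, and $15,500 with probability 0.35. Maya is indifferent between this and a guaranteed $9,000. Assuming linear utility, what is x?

0.65·x + 0.35·15500 = 9000
0.65·x = 9000 − 5425 = 3575
x = 3575 / 0.65 = 5500

x = $5,500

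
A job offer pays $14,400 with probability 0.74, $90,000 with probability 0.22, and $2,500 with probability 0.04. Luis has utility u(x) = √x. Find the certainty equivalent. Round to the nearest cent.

$24,586.24

E[u] = 0.74·√14400 + 0.22·√90000 + 0.04·√2500 = 0.74·120 + 0.22·300 + 0.04·50 = 156.8
CE = (156.8)² = 24586.24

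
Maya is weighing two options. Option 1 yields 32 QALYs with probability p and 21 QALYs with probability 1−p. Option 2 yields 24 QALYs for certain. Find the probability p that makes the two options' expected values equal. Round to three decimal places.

p·32 + (1−p)·21 = 24
11p + 21 = 24
p = (24 − 21) / 11

p = 0.273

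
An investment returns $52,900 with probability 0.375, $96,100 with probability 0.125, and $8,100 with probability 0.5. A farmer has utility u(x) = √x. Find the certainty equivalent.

E[u] = 0.375·√52900 + 0.125·√96100 + 0.5·√8100 = 0.375·230 + 0.125·310 + 0.5·90 = 170
CE = (170)² = 28900

$28,900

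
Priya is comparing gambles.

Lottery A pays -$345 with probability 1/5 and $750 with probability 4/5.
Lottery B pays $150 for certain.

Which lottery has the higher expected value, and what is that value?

Lottery A = 1/5 × (-345) + 4/5 × 750 = -69 + 600 = 531
Lottery B: 150 (certain)

Lottery A ($531)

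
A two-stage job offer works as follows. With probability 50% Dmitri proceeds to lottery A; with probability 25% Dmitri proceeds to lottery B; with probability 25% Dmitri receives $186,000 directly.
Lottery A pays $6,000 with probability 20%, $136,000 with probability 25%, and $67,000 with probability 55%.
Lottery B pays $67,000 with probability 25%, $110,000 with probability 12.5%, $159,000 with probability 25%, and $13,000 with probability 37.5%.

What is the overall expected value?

EV(A) = 0.2 × 6000 + 0.25 × 136000 + 0.55 × 67000 = 1200 + 34000 + 36850 = 72050
EV(B) = 0.25 × 67000 + 0.125 × 110000 + 0.25 × 159000 + 0.375 × 13000 = 16750 + 13750 + 39750 + 4875 = 75125
Branch C: 186000 (certain)
Overall = 0.5 × 72050 + 0.25 × 75125 + 0.25 × 186000 = 36025 + 18781.25 + 46500 = 101306.25

$101,306.25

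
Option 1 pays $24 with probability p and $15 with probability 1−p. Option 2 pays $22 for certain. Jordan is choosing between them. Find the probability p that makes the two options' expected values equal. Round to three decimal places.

p = 0.778

p·24 + (1−p)·15 = 22
9p + 15 = 22
p = (22 − 15) / 9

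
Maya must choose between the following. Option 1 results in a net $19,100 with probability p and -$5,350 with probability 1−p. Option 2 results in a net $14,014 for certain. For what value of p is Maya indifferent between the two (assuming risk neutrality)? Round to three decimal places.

p·19100 + (1−p)·(-5350) = 14014
24450p − 5350 = 14014
p = (14014 + 5350) / 24450

p = 0.792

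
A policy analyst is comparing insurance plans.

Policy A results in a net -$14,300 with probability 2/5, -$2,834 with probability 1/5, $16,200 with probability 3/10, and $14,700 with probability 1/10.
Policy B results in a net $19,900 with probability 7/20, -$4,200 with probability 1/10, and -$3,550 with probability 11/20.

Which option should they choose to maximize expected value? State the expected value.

Policy A = 2/5 × (-14300) + 1/5 × (-2834) + 3/10 × 16200 + 1/10 × 14700 = -5720 − 566.8 + 4860 + 1470 = 43.2
Policy B = 7/20 × 19900 + 1/10 × (-4200) + 11/20 × (-3550) = 6965 − 420 − 1952.5 = 4592.5

Policy B ($4,592.50)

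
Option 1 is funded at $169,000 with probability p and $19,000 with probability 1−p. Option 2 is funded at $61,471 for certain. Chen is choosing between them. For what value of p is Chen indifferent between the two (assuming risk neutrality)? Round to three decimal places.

p·169000 + (1−p)·19000 = 61471
150000p + 19000 = 61471
p = (61471 − 19000) / 150000

p = 0.283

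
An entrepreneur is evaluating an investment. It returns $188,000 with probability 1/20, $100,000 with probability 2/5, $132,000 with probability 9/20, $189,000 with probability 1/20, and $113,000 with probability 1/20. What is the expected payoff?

EV = 1/20 × 188000 + 2/5 × 100000 + 9/20 × 132000 + 1/20 × 189000 + 1/20 × 113000 = 9400 + 40000 + 59400 + 9450 + 5650 = 123900

$123,900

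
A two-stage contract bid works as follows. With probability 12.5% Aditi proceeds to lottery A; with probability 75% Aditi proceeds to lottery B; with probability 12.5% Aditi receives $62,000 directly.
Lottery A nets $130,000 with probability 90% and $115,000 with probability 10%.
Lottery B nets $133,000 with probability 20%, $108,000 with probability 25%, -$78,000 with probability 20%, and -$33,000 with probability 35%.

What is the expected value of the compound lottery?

$43,650

EV(A) = 0.9 × 130000 + 0.1 × 115000 = 117000 + 11500 = 128500
EV(B) = 0.2 × 133000 + 0.25 × 108000 + 0.2 × (-78000) + 0.35 × (-33000) = 26600 + 27000 − 15600 − 11550 = 26450
Branch C: 62000 (certain)
Overall = 0.125 × 128500 + 0.75 × 26450 + 0.125 × 62000 = 16062.5 + 19837.5 + 7750 = 43650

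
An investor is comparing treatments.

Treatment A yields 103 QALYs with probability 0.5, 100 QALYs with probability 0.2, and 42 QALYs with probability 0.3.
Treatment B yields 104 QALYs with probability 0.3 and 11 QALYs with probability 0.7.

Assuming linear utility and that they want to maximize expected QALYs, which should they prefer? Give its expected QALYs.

Treatment A = 0.5 × 103 + 0.2 × 100 + 0.3 × 42 = 51.5 + 20 + 12.6 = 84.1
Treatment B = 0.3 × 104 + 0.7 × 11 = 31.2 + 7.7 = 38.9

Treatment A (84.1 QALYs)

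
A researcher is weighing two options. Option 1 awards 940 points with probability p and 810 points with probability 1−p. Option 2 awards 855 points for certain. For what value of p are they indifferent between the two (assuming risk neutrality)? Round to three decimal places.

p = 0.346

p·940 + (1−p)·810 = 855
130p + 810 = 855
p = (855 − 810) / 130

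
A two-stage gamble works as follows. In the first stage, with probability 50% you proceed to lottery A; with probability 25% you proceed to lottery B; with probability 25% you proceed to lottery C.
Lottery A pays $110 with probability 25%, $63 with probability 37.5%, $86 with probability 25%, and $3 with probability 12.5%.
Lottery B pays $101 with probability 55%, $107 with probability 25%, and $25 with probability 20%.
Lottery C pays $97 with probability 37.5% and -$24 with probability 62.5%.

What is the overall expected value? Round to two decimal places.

EV(A) = 0.25 × 110 + 0.375 × 63 + 0.25 × 86 + 0.125 × 3 = 27.5 + 23.625 + 21.5 + 0.375 = 73
EV(B) = 0.55 × 101 + 0.25 × 107 + 0.2 × 25 = 55.55 + 26.75 + 5 = 87.3
EV(C) = 0.375 × 97 + 0.625 × (-24) = 36.375 − 15 = 21.375
Overall = 0.5 × 73 + 0.25 × 87.3 + 0.25 × 21.375 = 36.5 + 21.825 + 5.34375 = 63.66875

$63.67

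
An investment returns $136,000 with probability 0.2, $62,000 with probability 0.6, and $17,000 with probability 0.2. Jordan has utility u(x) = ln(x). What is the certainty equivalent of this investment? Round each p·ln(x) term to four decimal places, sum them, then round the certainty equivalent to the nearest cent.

$56,005.21

E[u] = 0.2·ln(136000) + 0.6·ln(62000) + 0.2·ln(17000) = 2.3641 + 6.6209 + 1.9482 = 10.9332
CE = e^10.9332 ≈ 56005.21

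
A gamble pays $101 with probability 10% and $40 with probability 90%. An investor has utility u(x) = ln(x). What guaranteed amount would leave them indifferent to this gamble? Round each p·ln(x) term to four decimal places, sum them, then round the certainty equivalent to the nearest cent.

$43.88

E[u] = 0.1·ln(101) + 0.9·ln(40) = 0.4615 + 3.3200 = 3.7815
CE = e^3.7815 ≈ 43.88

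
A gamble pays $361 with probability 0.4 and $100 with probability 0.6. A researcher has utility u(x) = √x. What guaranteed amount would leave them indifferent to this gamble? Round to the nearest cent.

$184.96

E[u] = 0.4·√361 + 0.6·√100 = 0.4·19 + 0.6·10 = 13.6
CE = (13.6)² = 184.96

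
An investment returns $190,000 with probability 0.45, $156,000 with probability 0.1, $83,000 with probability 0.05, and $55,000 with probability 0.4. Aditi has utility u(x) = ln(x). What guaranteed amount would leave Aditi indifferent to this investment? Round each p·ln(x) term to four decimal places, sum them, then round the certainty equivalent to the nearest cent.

$108,858.05

E[u] = 0.45·ln(190000) + 0.1·ln(156000) + 0.05·ln(83000) + 0.4·ln(55000) = 5.4697 + 1.1958 + 0.5663 + 4.3660 = 11.5978
CE = e^11.5978 ≈ 108858.05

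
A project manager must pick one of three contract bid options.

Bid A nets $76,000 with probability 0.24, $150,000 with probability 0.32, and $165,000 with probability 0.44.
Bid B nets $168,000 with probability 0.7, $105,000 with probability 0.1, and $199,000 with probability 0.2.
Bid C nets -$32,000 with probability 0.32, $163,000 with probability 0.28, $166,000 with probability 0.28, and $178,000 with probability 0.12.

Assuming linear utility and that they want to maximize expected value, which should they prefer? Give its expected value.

Bid A = 0.24 × 76000 + 0.32 × 150000 + 0.44 × 165000 = 18240 + 48000 + 72600 = 138840
Bid B = 0.7 × 168000 + 0.1 × 105000 + 0.2 × 199000 = 117600 + 10500 + 39800 = 167900
Bid C = 0.32 × (-32000) + 0.28 × 163000 + 0.28 × 166000 + 0.12 × 178000 = -10240 + 45640 + 46480 + 21360 = 103240

Bid B ($167,900)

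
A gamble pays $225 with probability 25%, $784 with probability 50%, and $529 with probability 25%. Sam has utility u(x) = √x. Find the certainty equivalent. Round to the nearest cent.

$552.25

E[u] = 0.25·√225 + 0.5·√784 + 0.25·√529 = 0.25·15 + 0.5·28 + 0.25·23 = 23.5
CE = (23.5)² = 552.25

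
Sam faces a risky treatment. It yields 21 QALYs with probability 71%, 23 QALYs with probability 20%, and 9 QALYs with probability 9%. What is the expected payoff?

20.32 QALYs

EV = 0.71 × 21 + 0.2 × 23 + 0.09 × 9 = 14.91 + 4.6 + 0.81 = 20.32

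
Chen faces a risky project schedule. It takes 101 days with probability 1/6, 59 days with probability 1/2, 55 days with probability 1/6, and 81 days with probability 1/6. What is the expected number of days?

EV = 1/6 × 101 + 1/2 × 59 + 1/6 × 55 + 1/6 × 81 = 16.8333 + 29.5 + 9.1667 + 13.5 = 69

69 days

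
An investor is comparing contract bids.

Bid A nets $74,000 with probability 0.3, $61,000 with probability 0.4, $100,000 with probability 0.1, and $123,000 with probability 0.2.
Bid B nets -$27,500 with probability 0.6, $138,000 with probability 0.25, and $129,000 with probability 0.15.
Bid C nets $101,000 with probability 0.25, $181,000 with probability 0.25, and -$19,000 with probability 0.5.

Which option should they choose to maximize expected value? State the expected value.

Bid A = 0.3 × 74000 + 0.4 × 61000 + 0.1 × 100000 + 0.2 × 123000 = 22200 + 24400 + 10000 + 24600 = 81200
Bid B = 0.6 × (-27500) + 0.25 × 138000 + 0.15 × 129000 = -16500 + 34500 + 19350 = 37350
Bid C = 0.25 × 101000 + 0.25 × 181000 + 0.5 × (-19000) = 25250 + 45250 − 9500 = 61000

Bid A ($81,200)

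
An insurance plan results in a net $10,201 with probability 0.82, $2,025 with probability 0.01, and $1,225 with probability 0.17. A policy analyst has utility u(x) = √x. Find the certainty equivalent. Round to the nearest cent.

$7,960.21

E[u] = 0.82·√10201 + 0.01·√2025 + 0.17·√1225 = 0.82·101 + 0.01·45 + 0.17·35 = 89.22
CE = (89.22)² = 7960.2084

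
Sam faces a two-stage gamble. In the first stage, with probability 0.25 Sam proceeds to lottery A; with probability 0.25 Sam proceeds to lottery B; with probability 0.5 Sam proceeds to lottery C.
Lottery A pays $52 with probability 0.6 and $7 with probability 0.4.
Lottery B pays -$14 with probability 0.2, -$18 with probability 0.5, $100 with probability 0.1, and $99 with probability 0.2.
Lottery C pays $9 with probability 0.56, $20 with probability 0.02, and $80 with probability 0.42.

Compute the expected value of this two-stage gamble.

EV(A) = 0.6 × 52 + 0.4 × 7 = 31.2 + 2.8 = 34
EV(B) = 0.2 × (-14) + 0.5 × (-18) + 0.1 × 100 + 0.2 × 99 = -2.8 − 9 + 10 + 19.8 = 18
EV(C) = 0.56 × 9 + 0.02 × 20 + 0.42 × 80 = 5.04 + 0.4 + 33.6 = 39.04
Overall = 0.25 × 34 + 0.25 × 18 + 0.5 × 39.04 = 8.5 + 4.5 + 19.52 = 32.52

$32.52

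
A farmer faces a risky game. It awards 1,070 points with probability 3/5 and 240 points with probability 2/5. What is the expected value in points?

738 points

EV = 3/5 × 1070 + 2/5 × 240 = 642 + 96 = 738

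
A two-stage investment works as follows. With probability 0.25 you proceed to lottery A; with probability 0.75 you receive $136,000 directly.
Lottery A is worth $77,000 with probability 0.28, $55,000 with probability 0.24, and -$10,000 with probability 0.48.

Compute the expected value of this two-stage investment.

EV(A) = 0.28 × 77000 + 0.24 × 55000 + 0.48 × (-10000) = 21560 + 13200 − 4800 = 29960
Branch B: 136000 (certain)
Overall = 0.25 × 29960 + 0.75 × 136000 = 7490 + 102000 = 109490

$109,490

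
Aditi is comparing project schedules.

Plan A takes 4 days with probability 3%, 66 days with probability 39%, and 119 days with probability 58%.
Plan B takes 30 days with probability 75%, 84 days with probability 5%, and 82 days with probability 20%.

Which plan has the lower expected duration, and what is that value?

Plan B (43.1 days)

Plan A = 0.03 × 4 + 0.39 × 66 + 0.58 × 119 = 0.12 + 25.74 + 69.02 = 94.88
Plan B = 0.75 × 30 + 0.05 × 84 + 0.2 × 82 = 22.5 + 4.2 + 16.4 = 43.1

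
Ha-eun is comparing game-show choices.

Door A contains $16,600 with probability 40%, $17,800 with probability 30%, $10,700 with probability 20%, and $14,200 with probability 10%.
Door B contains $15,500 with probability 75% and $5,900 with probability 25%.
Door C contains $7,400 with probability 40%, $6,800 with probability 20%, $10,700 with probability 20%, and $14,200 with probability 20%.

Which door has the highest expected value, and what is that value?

Door A = 0.4 × 16600 + 0.3 × 17800 + 0.2 × 10700 + 0.1 × 14200 = 6640 + 5340 + 2140 + 1420 = 15540
Door B = 0.75 × 15500 + 0.25 × 5900 = 11625 + 1475 = 13100
Door C = 0.4 × 7400 + 0.2 × 6800 + 0.2 × 10700 + 0.2 × 14200 = 2960 + 1360 + 2140 + 2840 = 9300

Door A ($15,540)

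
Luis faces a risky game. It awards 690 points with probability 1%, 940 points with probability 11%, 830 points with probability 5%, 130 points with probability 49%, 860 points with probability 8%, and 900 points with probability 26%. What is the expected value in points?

518.3 points

EV = 0.01 × 690 + 0.11 × 940 + 0.05 × 830 + 0.49 × 130 + 0.08 × 860 + 0.26 × 900 = 6.9 + 103.4 + 41.5 + 63.7 + 68.8 + 234 = 518.3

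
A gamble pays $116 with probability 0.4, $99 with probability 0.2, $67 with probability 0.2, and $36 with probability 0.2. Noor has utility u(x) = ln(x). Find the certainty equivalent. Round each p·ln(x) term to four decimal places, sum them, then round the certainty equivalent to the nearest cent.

E[u] = 0.4·ln(116) + 0.2·ln(99) + 0.2·ln(67) + 0.2·ln(36) = 1.9014 + 0.9190 + 0.8409 + 0.7167 = 4.3780
CE = e^4.3780 ≈ 79.68

$79.68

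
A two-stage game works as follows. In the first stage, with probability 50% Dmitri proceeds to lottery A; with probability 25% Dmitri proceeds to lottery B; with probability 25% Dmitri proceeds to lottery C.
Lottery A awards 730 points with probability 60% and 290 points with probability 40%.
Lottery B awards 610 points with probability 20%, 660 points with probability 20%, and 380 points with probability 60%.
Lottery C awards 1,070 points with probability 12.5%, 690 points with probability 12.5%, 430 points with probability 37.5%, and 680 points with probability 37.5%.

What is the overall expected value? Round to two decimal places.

EV(A) = 0.6 × 730 + 0.4 × 290 = 438 + 116 = 554
EV(B) = 0.2 × 610 + 0.2 × 660 + 0.6 × 380 = 122 + 132 + 228 = 482
EV(C) = 0.125 × 1070 + 0.125 × 690 + 0.375 × 430 + 0.375 × 680 = 133.75 + 86.25 + 161.25 + 255 = 636.25
Overall = 0.5 × 554 + 0.25 × 482 + 0.25 × 636.25 = 277 + 120.5 + 159.0625 = 556.5625

556.56 points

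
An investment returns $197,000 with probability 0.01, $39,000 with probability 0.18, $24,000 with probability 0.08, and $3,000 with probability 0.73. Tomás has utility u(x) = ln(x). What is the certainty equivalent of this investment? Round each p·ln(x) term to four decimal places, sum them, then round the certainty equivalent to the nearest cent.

$5,861.73

E[u] = 0.01·ln(197000) + 0.18·ln(39000) + 0.08·ln(24000) + 0.73·ln(3000) = 0.1219 + 1.9028 + 0.8069 + 5.8446 = 8.6762
CE = e^8.6762 ≈ 5861.73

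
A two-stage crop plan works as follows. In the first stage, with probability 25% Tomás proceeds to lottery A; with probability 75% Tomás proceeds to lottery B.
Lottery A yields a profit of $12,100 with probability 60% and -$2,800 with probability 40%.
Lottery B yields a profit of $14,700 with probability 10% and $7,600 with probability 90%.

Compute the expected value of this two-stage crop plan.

EV(A) = 0.6 × 12100 + 0.4 × (-2800) = 7260 − 1120 = 6140
EV(B) = 0.1 × 14700 + 0.9 × 7600 = 1470 + 6840 = 8310
Overall = 0.25 × 6140 + 0.75 × 8310 = 1535 + 6232.5 = 7767.5

$7,767.50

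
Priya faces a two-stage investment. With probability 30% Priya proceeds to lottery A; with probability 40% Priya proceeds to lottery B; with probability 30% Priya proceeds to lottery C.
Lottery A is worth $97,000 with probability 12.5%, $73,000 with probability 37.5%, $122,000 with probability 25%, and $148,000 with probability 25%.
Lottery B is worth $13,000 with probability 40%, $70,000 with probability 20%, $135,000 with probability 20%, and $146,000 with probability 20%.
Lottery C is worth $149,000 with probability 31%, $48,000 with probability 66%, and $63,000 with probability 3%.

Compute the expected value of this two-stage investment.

$86,188

EV(A) = 0.125 × 97000 + 0.375 × 73000 + 0.25 × 122000 + 0.25 × 148000 = 12125 + 27375 + 30500 + 37000 = 107000
EV(B) = 0.4 × 13000 + 0.2 × 70000 + 0.2 × 135000 + 0.2 × 146000 = 5200 + 14000 + 27000 + 29200 = 75400
EV(C) = 0.31 × 149000 + 0.66 × 48000 + 0.03 × 63000 = 46190 + 31680 + 1890 = 79760
Overall = 0.3 × 107000 + 0.4 × 75400 + 0.3 × 79760 = 32100 + 30160 + 23928 = 86188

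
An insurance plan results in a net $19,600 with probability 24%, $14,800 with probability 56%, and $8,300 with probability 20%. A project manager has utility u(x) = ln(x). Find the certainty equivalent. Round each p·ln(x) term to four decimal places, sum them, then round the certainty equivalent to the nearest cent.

E[u] = 0.24·ln(19600) + 0.56·ln(14800) + 0.2·ln(8300) = 2.3720 + 5.3773 + 1.8048 = 9.5541
CE = e^9.5541 ≈ 14102.40

$14,102.40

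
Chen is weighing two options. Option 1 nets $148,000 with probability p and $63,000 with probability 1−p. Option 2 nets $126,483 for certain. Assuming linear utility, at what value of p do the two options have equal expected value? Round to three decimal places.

p·148000 + (1−p)·63000 = 126483
85000p + 63000 = 126483
p = (126483 − 63000) / 85000

p = 0.747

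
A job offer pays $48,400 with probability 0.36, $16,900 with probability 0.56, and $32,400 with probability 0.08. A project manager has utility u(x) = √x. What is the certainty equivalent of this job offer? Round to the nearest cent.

$27,688.96

E[u] = 0.36·√48400 + 0.56·√16900 + 0.08·√32400 = 0.36·220 + 0.56·130 + 0.08·180 = 166.4
CE = (166.4)² = 27688.96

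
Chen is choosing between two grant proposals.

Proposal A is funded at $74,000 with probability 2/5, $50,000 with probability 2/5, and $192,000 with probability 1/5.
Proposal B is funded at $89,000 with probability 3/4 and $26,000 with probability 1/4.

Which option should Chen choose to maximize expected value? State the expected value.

Proposal A ($88,000)

Proposal A = 2/5 × 74000 + 2/5 × 50000 + 1/5 × 192000 = 29600 + 20000 + 38400 = 88000
Proposal B = 3/4 × 89000 + 1/4 × 26000 = 66750 + 6500 = 73250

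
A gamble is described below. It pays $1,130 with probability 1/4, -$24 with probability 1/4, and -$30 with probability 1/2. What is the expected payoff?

EV = 1/4 × 1130 + 1/4 × (-24) + 1/2 × (-30) = 282.5 − 6 − 15 = 261.5

$261.50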